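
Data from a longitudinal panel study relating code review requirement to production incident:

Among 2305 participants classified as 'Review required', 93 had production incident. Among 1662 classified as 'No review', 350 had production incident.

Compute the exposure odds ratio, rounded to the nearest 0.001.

0.158

From the description: a = 93, b = 2212, c = 350, d = 1312.
OR = (a·d)/(b·c) = (93 × 1312) / (2212 × 350) = 122016 / 774200 = 0.15760
Exposure is associated with lower odds of production incident (OR = 0.16 < 1).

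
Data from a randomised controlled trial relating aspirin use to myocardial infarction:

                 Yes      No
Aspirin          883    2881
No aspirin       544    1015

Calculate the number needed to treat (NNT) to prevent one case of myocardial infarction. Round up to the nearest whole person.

9

Risk in treated group = 883/3764 = 0.23459; risk in control = 544/1559 = 0.34894.
Absolute risk reduction = 0.34894 − 0.23459 = 0.11435
NNT = 1 / ARR = 1 / 0.11435 = 8.745 → round up → 9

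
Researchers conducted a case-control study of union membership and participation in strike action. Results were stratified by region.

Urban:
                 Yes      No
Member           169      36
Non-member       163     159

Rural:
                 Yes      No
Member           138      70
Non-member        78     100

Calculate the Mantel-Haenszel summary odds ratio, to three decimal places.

3.431

OR_MH = Σ(aᵢdᵢ/nᵢ) / Σ(bᵢcᵢ/nᵢ), where nᵢ is the stratum total.
Stratum 1 (Urban): n = 527; a·d/n = 169·159/527 = 50.9886; b·c/n = 36·163/527 = 11.1347
Stratum 2 (Rural): n = 386; a·d/n = 138·100/386 = 35.7513; b·c/n = 70·78/386 = 14.1451
OR_MH = (50.9886 + 35.7513) / (11.1347 + 14.1451) = 86.7399 / 25.2798 = 3.43119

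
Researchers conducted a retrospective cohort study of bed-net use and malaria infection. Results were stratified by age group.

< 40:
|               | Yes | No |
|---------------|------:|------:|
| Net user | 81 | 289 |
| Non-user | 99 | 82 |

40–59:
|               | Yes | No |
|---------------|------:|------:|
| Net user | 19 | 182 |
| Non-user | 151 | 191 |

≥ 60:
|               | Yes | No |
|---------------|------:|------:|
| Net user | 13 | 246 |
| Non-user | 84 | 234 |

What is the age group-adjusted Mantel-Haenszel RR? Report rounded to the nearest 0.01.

RR_MH = Σ(aᵢ·n₀ᵢ/nᵢ) / Σ(cᵢ·n₁ᵢ/nᵢ), with n₁ᵢ = aᵢ+bᵢ (exposed), n₀ᵢ = cᵢ+dᵢ (unexposed), nᵢ = n₁ᵢ+n₀ᵢ.
Stratum 1 (< 40): n₁ = 370, n₀ = 181, n = 551; a·n₀/n = 81·181/551 = 26.6080; c·n₁/n = 99·370/551 = 66.4791
Stratum 2 (40–59): n₁ = 201, n₀ = 342, n = 543; a·n₀/n = 19·342/543 = 11.9669; c·n₁/n = 151·201/543 = 55.8950
Stratum 3 (≥ 60): n₁ = 259, n₀ = 318, n = 577; a·n₀/n = 13·318/577 = 7.1646; c·n₁/n = 84·259/577 = 37.7054
RR_MH = (26.6080 + 11.9669 + 7.1646) / (66.4791 + 55.8950 + 37.7054) = 45.7395 / 160.0795 = 0.28573

0.29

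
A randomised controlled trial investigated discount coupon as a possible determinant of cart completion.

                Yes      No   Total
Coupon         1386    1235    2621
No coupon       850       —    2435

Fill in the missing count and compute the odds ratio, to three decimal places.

The missing cell is in the unexposed row: 2435 − 850 = 1585.
So a = 1386, b = 1235, c = 850, d = 1585.
OR = (a·d)/(b·c) = (1386 × 1585) / (1235 × 850) = 2196810 / 1049750 = 2.09270

2.093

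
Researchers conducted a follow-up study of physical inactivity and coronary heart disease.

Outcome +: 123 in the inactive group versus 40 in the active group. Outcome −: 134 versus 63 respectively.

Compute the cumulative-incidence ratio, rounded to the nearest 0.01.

From the description: a = 123, b = 134, c = 40, d = 63.
Risk in exposed = 123/257 = 0.47860; risk in unexposed = 40/103 = 0.38835.
RR = 0.47860 / 0.38835 = 1.23239
The risk among the exposed is 1.23 times that among the unexposed.

1.23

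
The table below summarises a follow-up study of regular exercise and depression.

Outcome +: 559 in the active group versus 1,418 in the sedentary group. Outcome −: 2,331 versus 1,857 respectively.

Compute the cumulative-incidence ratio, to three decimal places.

0.447

From the description: a = 559, b = 2331, c = 1418, d = 1857.
Risk in exposed = 559/2890 = 0.19343; risk in unexposed = 1418/3275 = 0.43298.
RR = 0.19343 / 0.43298 = 0.44673
The risk is 55% lower among the exposed than among the unexposed.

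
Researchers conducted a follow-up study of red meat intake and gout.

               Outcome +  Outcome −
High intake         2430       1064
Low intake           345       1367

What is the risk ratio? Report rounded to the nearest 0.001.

Cells: a = 2430, b = 1064, c = 345, d = 1367.
Risk in exposed = 2430/3494 = 0.69548; risk in unexposed = 345/1712 = 0.20152.
RR = 0.69548 / 0.20152 = 3.45118
The risk among the exposed is 3.45 times that among the unexposed.

3.451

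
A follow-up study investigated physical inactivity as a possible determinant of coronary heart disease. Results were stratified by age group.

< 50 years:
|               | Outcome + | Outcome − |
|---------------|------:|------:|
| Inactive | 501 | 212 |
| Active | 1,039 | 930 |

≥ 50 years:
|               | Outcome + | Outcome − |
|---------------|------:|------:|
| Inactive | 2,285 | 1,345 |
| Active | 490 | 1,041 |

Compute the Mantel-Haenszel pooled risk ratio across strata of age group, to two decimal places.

1.68

RR_MH = Σ(aᵢ·n₀ᵢ/nᵢ) / Σ(cᵢ·n₁ᵢ/nᵢ), with n₁ᵢ = aᵢ+bᵢ (exposed), n₀ᵢ = cᵢ+dᵢ (unexposed), nᵢ = n₁ᵢ+n₀ᵢ.
Stratum 1 (< 50 years): n₁ = 713, n₀ = 1969, n = 2682; a·n₀/n = 501·1969/2682 = 367.8110; c·n₁/n = 1039·713/2682 = 276.2144
Stratum 2 (≥ 50 years): n₁ = 3630, n₀ = 1531, n = 5161; a·n₀/n = 2285·1531/5161 = 677.8405; c·n₁/n = 490·3630/5161 = 344.6425
RR_MH = (367.8110 + 677.8405) / (276.2144 + 344.6425) = 1045.6515 / 620.8569 = 1.68421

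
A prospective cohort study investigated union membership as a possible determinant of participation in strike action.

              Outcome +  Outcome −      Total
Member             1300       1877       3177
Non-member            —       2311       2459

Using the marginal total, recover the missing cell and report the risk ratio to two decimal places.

6.80

The missing cell is in the unexposed row: 2459 − 2311 = 148.
So a = 1300, b = 1877, c = 148, d = 2311.
RR = [a/(a+b)] / [c/(c+d)] = (1300/3177) / (148/2459) = 0.40919/0.06019 = 6.79865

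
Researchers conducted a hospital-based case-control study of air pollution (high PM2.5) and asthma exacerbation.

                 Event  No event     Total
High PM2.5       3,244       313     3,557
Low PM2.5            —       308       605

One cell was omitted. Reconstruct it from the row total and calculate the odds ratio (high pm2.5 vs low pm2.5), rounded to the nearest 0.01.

10.75

The missing cell is in the unexposed row: 605 − 308 = 297.
So a = 3244, b = 313, c = 297, d = 308.
OR = (a·d)/(b·c) = (3244 × 308) / (313 × 297) = 999152 / 92961 = 10.74808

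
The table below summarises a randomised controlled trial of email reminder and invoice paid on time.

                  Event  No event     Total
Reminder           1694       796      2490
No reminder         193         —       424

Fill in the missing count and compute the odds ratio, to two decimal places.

The missing cell is in the unexposed row: 424 − 193 = 231.
So a = 1694, b = 796, c = 193, d = 231.
OR = (a·d)/(b·c) = (1694 × 231) / (796 × 193) = 391314 / 153628 = 2.54715

2.55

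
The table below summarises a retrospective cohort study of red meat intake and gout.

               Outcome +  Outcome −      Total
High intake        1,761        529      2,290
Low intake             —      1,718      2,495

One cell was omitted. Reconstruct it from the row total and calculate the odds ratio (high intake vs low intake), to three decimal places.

7.360

The missing cell is in the unexposed row: 2495 − 1718 = 777.
So a = 1761, b = 529, c = 777, d = 1718.
OR = (a·d)/(b·c) = (1761 × 1718) / (529 × 777) = 3025398 / 411033 = 7.36047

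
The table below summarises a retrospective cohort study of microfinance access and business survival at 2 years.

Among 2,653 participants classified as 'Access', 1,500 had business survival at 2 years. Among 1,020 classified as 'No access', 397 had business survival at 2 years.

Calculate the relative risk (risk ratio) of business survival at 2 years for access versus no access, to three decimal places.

From the description: a = 1500, b = 1153, c = 397, d = 623.
Risk in exposed = 1500/2653 = 0.56540; risk in unexposed = 397/1020 = 0.38922.
RR = 0.56540 / 0.38922 = 1.45266
The risk among the exposed is 1.45 times that among the unexposed.

1.453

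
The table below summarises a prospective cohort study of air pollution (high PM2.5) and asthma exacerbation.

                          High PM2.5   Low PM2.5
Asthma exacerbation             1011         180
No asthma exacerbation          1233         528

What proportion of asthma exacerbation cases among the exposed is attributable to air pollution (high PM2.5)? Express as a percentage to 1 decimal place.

Reading the table with exposure as columns: a = 1011 (High PM2.5, case), b = 1233 (High PM2.5, non-case), c = 180 (Low PM2.5, case), d = 528.
Risk in exposed = 1011/2244 = 0.45053; risk in unexposed = 180/708 = 0.25424.
RR = 0.45053/0.25424 = 1.77210
AR% = (RR − 1)/RR × 100 = (1.77210 − 1)/1.77210 × 100 = 43.5699%

43.6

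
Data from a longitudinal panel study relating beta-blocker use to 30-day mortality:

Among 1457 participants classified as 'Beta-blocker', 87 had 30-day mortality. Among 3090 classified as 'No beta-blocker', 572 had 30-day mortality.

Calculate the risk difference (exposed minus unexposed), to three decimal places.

-0.125

From the description: a = 87, b = 1370, c = 572, d = 2518.
Risk in exposed = 87/1457 = 0.059712; risk in unexposed = 572/3090 = 0.185113.
Risk difference = 0.059712 − 0.185113 = -0.125402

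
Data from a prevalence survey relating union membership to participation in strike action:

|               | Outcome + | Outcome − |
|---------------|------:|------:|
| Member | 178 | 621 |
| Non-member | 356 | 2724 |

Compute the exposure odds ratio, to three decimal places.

2.193

Cells: a = 178, b = 621, c = 356, d = 2724.
OR = (a·d)/(b·c) = (178 × 2724) / (621 × 356) = 484872 / 221076 = 2.19324
The odds of participation in strike action are about 2.19 times as high in the member group.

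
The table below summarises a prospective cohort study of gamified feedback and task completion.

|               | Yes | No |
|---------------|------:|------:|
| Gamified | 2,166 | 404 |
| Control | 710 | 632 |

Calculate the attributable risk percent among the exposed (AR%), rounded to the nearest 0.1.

Cells: a = 2166, b = 404, c = 710, d = 632.
Risk in exposed = 2166/2570 = 0.84280; risk in unexposed = 710/1342 = 0.52906.
RR = 0.84280/0.52906 = 1.59301
AR% = (RR − 1)/RR × 100 = (1.59301 − 1)/1.59301 × 100 = 37.2259%

37.2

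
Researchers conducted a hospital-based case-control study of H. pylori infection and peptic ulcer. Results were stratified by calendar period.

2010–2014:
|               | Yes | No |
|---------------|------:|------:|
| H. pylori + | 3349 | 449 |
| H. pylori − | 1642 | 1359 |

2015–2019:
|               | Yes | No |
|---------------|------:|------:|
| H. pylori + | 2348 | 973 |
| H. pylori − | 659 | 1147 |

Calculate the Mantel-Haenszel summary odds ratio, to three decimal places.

5.116

OR_MH = Σ(aᵢdᵢ/nᵢ) / Σ(bᵢcᵢ/nᵢ), where nᵢ is the stratum total.
Stratum 1 (2010–2014): n = 6799; a·d/n = 3349·1359/6799 = 669.4059; b·c/n = 449·1642/6799 = 108.4362
Stratum 2 (2015–2019): n = 5127; a·d/n = 2348·1147/5127 = 525.2889; b·c/n = 973·659/5127 = 125.0648
OR_MH = (669.4059 + 525.2889) / (108.4362 + 125.0648) = 1194.6948 / 233.5010 = 5.11644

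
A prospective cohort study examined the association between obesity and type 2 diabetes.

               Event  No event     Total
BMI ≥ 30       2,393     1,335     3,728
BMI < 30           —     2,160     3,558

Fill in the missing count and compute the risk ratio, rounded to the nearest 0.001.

1.634

The missing cell is in the unexposed row: 3558 − 2160 = 1398.
So a = 2393, b = 1335, c = 1398, d = 2160.
RR = [a/(a+b)] / [c/(c+d)] = (2393/3728) / (1398/3558) = 0.64190/0.39292 = 1.63367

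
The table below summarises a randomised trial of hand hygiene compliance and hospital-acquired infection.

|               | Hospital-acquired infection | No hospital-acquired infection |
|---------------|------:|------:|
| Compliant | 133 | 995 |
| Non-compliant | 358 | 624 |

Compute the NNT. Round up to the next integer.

Risk in treated group = 133/1128 = 0.11791; risk in control = 358/982 = 0.36456.
Absolute risk reduction = 0.36456 − 0.11791 = 0.24665
NNT = 1 / ARR = 1 / 0.24665 = 4.054 → round up → 5

5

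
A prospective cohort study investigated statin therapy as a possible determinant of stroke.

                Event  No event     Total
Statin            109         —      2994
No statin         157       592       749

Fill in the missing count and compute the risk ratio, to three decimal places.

0.174

The missing cell is in the exposed row: 2994 − 109 = 2885.
So a = 109, b = 2885, c = 157, d = 592.
RR = [a/(a+b)] / [c/(c+d)] = (109/2994) / (157/749) = 0.03641/0.20961 = 0.17368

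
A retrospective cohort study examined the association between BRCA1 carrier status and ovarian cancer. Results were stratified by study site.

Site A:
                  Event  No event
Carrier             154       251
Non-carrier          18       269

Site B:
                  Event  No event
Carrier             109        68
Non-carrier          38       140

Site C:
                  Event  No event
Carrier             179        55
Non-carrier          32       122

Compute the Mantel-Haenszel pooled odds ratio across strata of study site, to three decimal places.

8.675

OR_MH = Σ(aᵢdᵢ/nᵢ) / Σ(bᵢcᵢ/nᵢ), where nᵢ is the stratum total.
Stratum 1 (Site A): n = 692; a·d/n = 154·269/692 = 59.8642; b·c/n = 251·18/692 = 6.5289
Stratum 2 (Site B): n = 355; a·d/n = 109·140/355 = 42.9859; b·c/n = 68·38/355 = 7.2789
Stratum 3 (Site C): n = 388; a·d/n = 179·122/388 = 56.2835; b·c/n = 55·32/388 = 4.5361
OR_MH = (59.8642 + 42.9859 + 56.2835) / (6.5289 + 7.2789 + 4.5361) = 159.1336 / 18.3439 = 8.67503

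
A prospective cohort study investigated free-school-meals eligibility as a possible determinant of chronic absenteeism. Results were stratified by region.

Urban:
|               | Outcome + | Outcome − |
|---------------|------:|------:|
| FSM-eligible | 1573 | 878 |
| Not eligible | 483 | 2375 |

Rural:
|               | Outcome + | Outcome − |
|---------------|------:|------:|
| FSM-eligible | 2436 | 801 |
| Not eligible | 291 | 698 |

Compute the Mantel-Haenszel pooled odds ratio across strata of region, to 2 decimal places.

8.19

OR_MH = Σ(aᵢdᵢ/nᵢ) / Σ(bᵢcᵢ/nᵢ), where nᵢ is the stratum total.
Stratum 1 (Urban): n = 5309; a·d/n = 1573·2375/5309 = 703.6871; b·c/n = 878·483/5309 = 79.8783
Stratum 2 (Rural): n = 4226; a·d/n = 2436·698/4226 = 402.3493; b·c/n = 801·291/4226 = 55.1564
OR_MH = (703.6871 + 402.3493) / (79.8783 + 55.1564) = 1106.0364 / 135.0347 = 8.19075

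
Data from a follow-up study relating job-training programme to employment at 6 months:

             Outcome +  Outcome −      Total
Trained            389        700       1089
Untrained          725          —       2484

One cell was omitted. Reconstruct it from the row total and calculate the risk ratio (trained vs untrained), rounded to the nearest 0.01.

The missing cell is in the unexposed row: 2484 − 725 = 1759.
So a = 389, b = 700, c = 725, d = 1759.
RR = [a/(a+b)] / [c/(c+d)] = (389/1089) / (725/2484) = 0.35721/0.29187 = 1.22387

1.22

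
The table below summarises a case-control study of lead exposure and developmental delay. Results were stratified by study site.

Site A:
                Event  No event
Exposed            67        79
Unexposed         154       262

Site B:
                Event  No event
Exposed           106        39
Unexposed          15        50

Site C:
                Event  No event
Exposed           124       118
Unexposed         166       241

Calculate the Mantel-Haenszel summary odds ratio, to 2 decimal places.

1.88

OR_MH = Σ(aᵢdᵢ/nᵢ) / Σ(bᵢcᵢ/nᵢ), where nᵢ is the stratum total.
Stratum 1 (Site A): n = 562; a·d/n = 67·262/562 = 31.2349; b·c/n = 79·154/562 = 21.6477
Stratum 2 (Site B): n = 210; a·d/n = 106·50/210 = 25.2381; b·c/n = 39·15/210 = 2.7857
Stratum 3 (Site C): n = 649; a·d/n = 124·241/649 = 46.0462; b·c/n = 118·166/649 = 30.1818
OR_MH = (31.2349 + 25.2381 + 46.0462) / (21.6477 + 2.7857 + 30.1818) = 102.5192 / 54.6152 = 1.87712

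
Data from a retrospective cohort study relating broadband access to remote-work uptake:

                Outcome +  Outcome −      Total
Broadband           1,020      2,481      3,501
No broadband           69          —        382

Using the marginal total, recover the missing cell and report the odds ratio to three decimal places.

1.865

The missing cell is in the unexposed row: 382 − 69 = 313.
So a = 1020, b = 2481, c = 69, d = 313.
OR = (a·d)/(b·c) = (1020 × 313) / (2481 × 69) = 319260 / 171189 = 1.86496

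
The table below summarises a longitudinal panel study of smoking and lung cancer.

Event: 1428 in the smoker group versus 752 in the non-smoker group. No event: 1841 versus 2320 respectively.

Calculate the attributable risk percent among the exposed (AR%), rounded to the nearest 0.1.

From the description: a = 1428, b = 1841, c = 752, d = 2320.
Risk in exposed = 1428/3269 = 0.43683; risk in unexposed = 752/3072 = 0.24479.
RR = 0.43683/0.24479 = 1.78450
AR% = (RR − 1)/RR × 100 = (1.78450 − 1)/1.78450 × 100 = 43.9619%

44.0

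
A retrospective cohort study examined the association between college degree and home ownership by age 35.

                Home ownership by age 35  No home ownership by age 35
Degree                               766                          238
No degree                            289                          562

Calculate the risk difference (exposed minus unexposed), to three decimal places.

0.423

Cells: a = 766, b = 238, c = 289, d = 562.
Risk in exposed = 766/1004 = 0.762948; risk in unexposed = 289/851 = 0.339600.
Risk difference = 0.762948 − 0.339600 = 0.423348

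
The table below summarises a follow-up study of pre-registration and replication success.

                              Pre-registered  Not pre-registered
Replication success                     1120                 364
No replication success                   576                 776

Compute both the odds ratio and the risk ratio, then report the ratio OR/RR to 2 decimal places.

2.00

Reading the table with exposure as columns: a = 1120 (Pre-registered, case), b = 576 (Pre-registered, non-case), c = 364 (Not pre-registered, case), d = 776.
OR = (1120·776)/(576·364) = 869120/209664 = 4.14530
Risk in exposed = 1120/1696 = 0.66038; risk in unexposed = 364/1140 = 0.31930; RR = 2.06821
OR/RR = 4.14530 / 2.06821 = 2.00429
The outcome is not rare, so the OR lies further from 1 than the RR.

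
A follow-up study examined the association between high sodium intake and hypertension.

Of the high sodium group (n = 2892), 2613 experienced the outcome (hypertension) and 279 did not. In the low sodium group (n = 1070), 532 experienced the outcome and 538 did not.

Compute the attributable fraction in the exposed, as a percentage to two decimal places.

44.97

From the description: a = 2613, b = 279, c = 532, d = 538.
Risk in exposed = 2613/2892 = 0.90353; risk in unexposed = 532/1070 = 0.49720.
RR = 0.90353/0.49720 = 1.81724
AR% = (RR − 1)/RR × 100 = (1.81724 − 1)/1.81724 × 100 = 44.9716%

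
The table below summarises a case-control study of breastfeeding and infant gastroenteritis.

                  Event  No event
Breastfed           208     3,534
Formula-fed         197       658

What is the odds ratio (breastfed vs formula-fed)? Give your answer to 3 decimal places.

0.197

Cells: a = 208, b = 3534, c = 197, d = 658.
OR = (a·d)/(b·c) = (208 × 658) / (3534 × 197) = 136864 / 696198 = 0.19659
Exposure is associated with lower odds of infant gastroenteritis (OR = 0.20 < 1).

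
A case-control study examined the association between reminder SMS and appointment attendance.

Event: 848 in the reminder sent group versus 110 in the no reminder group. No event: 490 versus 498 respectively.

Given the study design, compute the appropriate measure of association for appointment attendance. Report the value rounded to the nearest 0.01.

From the description: a = 848, b = 490, c = 110, d = 498.
This is a case-control study: participants were sampled on outcome status, so risks in the source population cannot be estimated directly — relative risk is not valid here. The odds ratio is the appropriate measure.
OR = (a·d)/(b·c) = (848 × 498) / (490 × 110) = 422304 / 53900 = 7.83495

7.83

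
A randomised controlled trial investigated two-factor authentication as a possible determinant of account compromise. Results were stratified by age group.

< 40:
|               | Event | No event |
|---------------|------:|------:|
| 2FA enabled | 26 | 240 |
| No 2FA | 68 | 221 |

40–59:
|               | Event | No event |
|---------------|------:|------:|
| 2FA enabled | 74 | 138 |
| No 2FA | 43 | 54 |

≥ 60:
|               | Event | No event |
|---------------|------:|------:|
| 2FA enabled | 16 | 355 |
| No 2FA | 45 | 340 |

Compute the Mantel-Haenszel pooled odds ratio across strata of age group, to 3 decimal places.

OR_MH = Σ(aᵢdᵢ/nᵢ) / Σ(bᵢcᵢ/nᵢ), where nᵢ is the stratum total.
Stratum 1 (< 40): n = 555; a·d/n = 26·221/555 = 10.3532; b·c/n = 240·68/555 = 29.4054
Stratum 2 (40–59): n = 309; a·d/n = 74·54/309 = 12.9320; b·c/n = 138·43/309 = 19.2039
Stratum 3 (≥ 60): n = 756; a·d/n = 16·340/756 = 7.1958; b·c/n = 355·45/756 = 21.1310
OR_MH = (10.3532 + 12.9320 + 7.1958) / (29.4054 + 19.2039 + 21.1310) = 30.4810 / 69.7402 = 0.43706

0.437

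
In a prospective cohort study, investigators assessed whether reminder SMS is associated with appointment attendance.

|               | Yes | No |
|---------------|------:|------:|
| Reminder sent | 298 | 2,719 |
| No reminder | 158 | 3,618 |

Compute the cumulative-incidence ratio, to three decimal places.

2.361

Cells: a = 298, b = 2719, c = 158, d = 3618.
Risk in exposed = 298/3017 = 0.09877; risk in unexposed = 158/3776 = 0.04184.
RR = 0.09877 / 0.04184 = 2.36056
The risk among the exposed is 2.36 times that among the unexposed.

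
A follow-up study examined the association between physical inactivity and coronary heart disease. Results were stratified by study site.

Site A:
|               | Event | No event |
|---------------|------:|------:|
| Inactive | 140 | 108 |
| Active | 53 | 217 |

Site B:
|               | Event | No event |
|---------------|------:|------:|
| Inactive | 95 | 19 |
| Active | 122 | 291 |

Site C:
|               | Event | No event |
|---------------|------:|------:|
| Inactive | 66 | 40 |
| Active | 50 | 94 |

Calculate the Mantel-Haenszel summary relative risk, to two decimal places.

2.54

RR_MH = Σ(aᵢ·n₀ᵢ/nᵢ) / Σ(cᵢ·n₁ᵢ/nᵢ), with n₁ᵢ = aᵢ+bᵢ (exposed), n₀ᵢ = cᵢ+dᵢ (unexposed), nᵢ = n₁ᵢ+n₀ᵢ.
Stratum 1 (Site A): n₁ = 248, n₀ = 270, n = 518; a·n₀/n = 140·270/518 = 72.9730; c·n₁/n = 53·248/518 = 25.3745
Stratum 2 (Site B): n₁ = 114, n₀ = 413, n = 527; a·n₀/n = 95·413/527 = 74.4497; c·n₁/n = 122·114/527 = 26.3909
Stratum 3 (Site C): n₁ = 106, n₀ = 144, n = 250; a·n₀/n = 66·144/250 = 38.0160; c·n₁/n = 50·106/250 = 21.2000
RR_MH = (72.9730 + 74.4497 + 38.0160) / (25.3745 + 26.3909 + 21.2000) = 185.4387 / 72.9654 = 2.54146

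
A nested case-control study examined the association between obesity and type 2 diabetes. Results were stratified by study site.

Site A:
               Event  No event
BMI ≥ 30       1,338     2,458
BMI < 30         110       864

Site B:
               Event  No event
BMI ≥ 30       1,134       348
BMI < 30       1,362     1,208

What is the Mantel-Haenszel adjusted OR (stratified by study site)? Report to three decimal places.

3.342

OR_MH = Σ(aᵢdᵢ/nᵢ) / Σ(bᵢcᵢ/nᵢ), where nᵢ is the stratum total.
Stratum 1 (Site A): n = 4770; a·d/n = 1338·864/4770 = 242.3547; b·c/n = 2458·110/4770 = 56.6834
Stratum 2 (Site B): n = 4052; a·d/n = 1134·1208/4052 = 338.0731; b·c/n = 348·1362/4052 = 116.9733
OR_MH = (242.3547 + 338.0731) / (56.6834 + 116.9733) = 580.4278 / 173.6568 = 3.34238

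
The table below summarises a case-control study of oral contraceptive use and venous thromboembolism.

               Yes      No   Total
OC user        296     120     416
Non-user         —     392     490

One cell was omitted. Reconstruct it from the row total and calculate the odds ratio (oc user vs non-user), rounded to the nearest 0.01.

9.87

The missing cell is in the unexposed row: 490 − 392 = 98.
So a = 296, b = 120, c = 98, d = 392.
OR = (a·d)/(b·c) = (296 × 392) / (120 × 98) = 116032 / 11760 = 9.86667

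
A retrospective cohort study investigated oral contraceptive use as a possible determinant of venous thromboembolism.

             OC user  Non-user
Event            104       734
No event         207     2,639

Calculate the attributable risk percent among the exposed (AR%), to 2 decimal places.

34.93

Reading the table with exposure as columns: a = 104 (OC user, case), b = 207 (OC user, non-case), c = 734 (Non-user, case), d = 2639.
Risk in exposed = 104/311 = 0.33441; risk in unexposed = 734/3373 = 0.21761.
RR = 0.33441/0.21761 = 1.53671
AR% = (RR − 1)/RR × 100 = (1.53671 − 1)/1.53671 × 100 = 34.9261%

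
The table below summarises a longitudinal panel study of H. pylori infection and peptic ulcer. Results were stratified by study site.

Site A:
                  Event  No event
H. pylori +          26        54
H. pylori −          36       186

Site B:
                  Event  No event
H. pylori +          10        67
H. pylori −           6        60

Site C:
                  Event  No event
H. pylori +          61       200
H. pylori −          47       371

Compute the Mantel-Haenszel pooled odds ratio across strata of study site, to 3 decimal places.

OR_MH = Σ(aᵢdᵢ/nᵢ) / Σ(bᵢcᵢ/nᵢ), where nᵢ is the stratum total.
Stratum 1 (Site A): n = 302; a·d/n = 26·186/302 = 16.0132; b·c/n = 54·36/302 = 6.4371
Stratum 2 (Site B): n = 143; a·d/n = 10·60/143 = 4.1958; b·c/n = 67·6/143 = 2.8112
Stratum 3 (Site C): n = 679; a·d/n = 61·371/679 = 33.3299; b·c/n = 200·47/679 = 13.8439
OR_MH = (16.0132 + 4.1958 + 33.3299) / (6.4371 + 2.8112 + 13.8439) = 53.5389 / 23.0922 = 2.31849

2.318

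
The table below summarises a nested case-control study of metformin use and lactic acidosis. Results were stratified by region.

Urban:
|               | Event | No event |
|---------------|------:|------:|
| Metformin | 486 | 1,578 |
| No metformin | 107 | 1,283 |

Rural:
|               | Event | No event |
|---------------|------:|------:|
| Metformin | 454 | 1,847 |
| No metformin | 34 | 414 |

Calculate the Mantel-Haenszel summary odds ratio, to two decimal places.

OR_MH = Σ(aᵢdᵢ/nᵢ) / Σ(bᵢcᵢ/nᵢ), where nᵢ is the stratum total.
Stratum 1 (Urban): n = 3454; a·d/n = 486·1283/3454 = 180.5263; b·c/n = 1578·107/3454 = 48.8842
Stratum 2 (Rural): n = 2749; a·d/n = 454·414/2749 = 68.3725; b·c/n = 1847·34/2749 = 22.8439
OR_MH = (180.5263 + 68.3725) / (48.8842 + 22.8439) = 248.8988 / 71.7281 = 3.47003

3.47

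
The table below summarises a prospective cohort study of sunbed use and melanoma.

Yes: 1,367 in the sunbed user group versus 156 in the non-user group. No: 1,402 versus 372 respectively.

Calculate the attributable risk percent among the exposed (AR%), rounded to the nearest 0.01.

From the description: a = 1367, b = 1402, c = 156, d = 372.
Risk in exposed = 1367/2769 = 0.49368; risk in unexposed = 156/528 = 0.29545.
RR = 0.49368/0.29545 = 1.67092
AR% = (RR − 1)/RR × 100 = (1.67092 − 1)/1.67092 × 100 = 40.1526%

40.15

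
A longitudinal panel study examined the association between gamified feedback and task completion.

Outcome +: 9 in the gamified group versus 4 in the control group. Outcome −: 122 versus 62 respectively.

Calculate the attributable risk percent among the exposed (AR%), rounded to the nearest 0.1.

From the description: a = 9, b = 122, c = 4, d = 62.
Risk in exposed = 9/131 = 0.06870; risk in unexposed = 4/66 = 0.06061.
RR = 0.06870/0.06061 = 1.13359
AR% = (RR − 1)/RR × 100 = (1.13359 − 1)/1.13359 × 100 = 11.7845%

11.8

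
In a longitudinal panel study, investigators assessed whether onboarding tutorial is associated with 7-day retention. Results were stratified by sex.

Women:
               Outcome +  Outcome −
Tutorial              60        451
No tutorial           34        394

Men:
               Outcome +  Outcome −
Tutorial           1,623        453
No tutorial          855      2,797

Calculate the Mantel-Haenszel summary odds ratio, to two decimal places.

OR_MH = Σ(aᵢdᵢ/nᵢ) / Σ(bᵢcᵢ/nᵢ), where nᵢ is the stratum total.
Stratum 1 (Women): n = 939; a·d/n = 60·394/939 = 25.1757; b·c/n = 451·34/939 = 16.3301
Stratum 2 (Men): n = 5728; a·d/n = 1623·2797/5728 = 792.5159; b·c/n = 453·855/5728 = 67.6178
OR_MH = (25.1757 + 792.5159) / (16.3301 + 67.6178) = 817.6916 / 83.9480 = 9.74046

9.74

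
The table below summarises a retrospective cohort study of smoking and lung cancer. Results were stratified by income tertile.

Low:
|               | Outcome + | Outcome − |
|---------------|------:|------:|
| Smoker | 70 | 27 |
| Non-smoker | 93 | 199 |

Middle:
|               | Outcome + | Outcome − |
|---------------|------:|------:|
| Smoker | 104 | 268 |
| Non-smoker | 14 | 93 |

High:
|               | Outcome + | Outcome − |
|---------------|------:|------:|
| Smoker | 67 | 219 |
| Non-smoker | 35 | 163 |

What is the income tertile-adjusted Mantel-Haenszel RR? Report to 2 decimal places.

1.88

RR_MH = Σ(aᵢ·n₀ᵢ/nᵢ) / Σ(cᵢ·n₁ᵢ/nᵢ), with n₁ᵢ = aᵢ+bᵢ (exposed), n₀ᵢ = cᵢ+dᵢ (unexposed), nᵢ = n₁ᵢ+n₀ᵢ.
Stratum 1 (Low): n₁ = 97, n₀ = 292, n = 389; a·n₀/n = 70·292/389 = 52.5450; c·n₁/n = 93·97/389 = 23.1902
Stratum 2 (Middle): n₁ = 372, n₀ = 107, n = 479; a·n₀/n = 104·107/479 = 23.2317; c·n₁/n = 14·372/479 = 10.8727
Stratum 3 (High): n₁ = 286, n₀ = 198, n = 484; a·n₀/n = 67·198/484 = 27.4091; c·n₁/n = 35·286/484 = 20.6818
RR_MH = (52.5450 + 23.2317 + 27.4091) / (23.1902 + 10.8727 + 20.6818) = 103.1858 / 54.7447 = 1.88485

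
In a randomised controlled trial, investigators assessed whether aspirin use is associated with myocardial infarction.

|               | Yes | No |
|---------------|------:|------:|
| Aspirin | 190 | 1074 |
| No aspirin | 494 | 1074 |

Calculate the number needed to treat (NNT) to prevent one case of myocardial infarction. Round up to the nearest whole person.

Risk in treated group = 190/1264 = 0.15032; risk in control = 494/1568 = 0.31505.
Absolute risk reduction = 0.31505 − 0.15032 = 0.16473
NNT = 1 / ARR = 1 / 0.16473 = 6.070 → round up → 7

7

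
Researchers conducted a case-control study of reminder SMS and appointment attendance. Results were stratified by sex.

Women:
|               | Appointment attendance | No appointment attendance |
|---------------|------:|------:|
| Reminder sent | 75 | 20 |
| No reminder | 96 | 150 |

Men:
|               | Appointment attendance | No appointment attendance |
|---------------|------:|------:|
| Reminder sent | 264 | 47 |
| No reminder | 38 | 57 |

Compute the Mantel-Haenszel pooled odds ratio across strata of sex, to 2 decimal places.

6.98

OR_MH = Σ(aᵢdᵢ/nᵢ) / Σ(bᵢcᵢ/nᵢ), where nᵢ is the stratum total.
Stratum 1 (Women): n = 341; a·d/n = 75·150/341 = 32.9912; b·c/n = 20·96/341 = 5.6305
Stratum 2 (Men): n = 406; a·d/n = 264·57/406 = 37.0640; b·c/n = 47·38/406 = 4.3990
OR_MH = (32.9912 + 37.0640) / (5.6305 + 4.3990) = 70.0552 / 10.0295 = 6.98491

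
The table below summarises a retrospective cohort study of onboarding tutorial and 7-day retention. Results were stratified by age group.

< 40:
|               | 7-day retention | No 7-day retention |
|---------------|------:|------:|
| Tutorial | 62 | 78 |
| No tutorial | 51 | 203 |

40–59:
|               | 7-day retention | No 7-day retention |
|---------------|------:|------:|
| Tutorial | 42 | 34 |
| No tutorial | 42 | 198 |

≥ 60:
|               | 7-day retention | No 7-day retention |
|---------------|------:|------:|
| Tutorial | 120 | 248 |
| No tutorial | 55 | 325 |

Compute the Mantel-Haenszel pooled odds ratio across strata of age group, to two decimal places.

OR_MH = Σ(aᵢdᵢ/nᵢ) / Σ(bᵢcᵢ/nᵢ), where nᵢ is the stratum total.
Stratum 1 (< 40): n = 394; a·d/n = 62·203/394 = 31.9442; b·c/n = 78·51/394 = 10.0964
Stratum 2 (40–59): n = 316; a·d/n = 42·198/316 = 26.3165; b·c/n = 34·42/316 = 4.5190
Stratum 3 (≥ 60): n = 748; a·d/n = 120·325/748 = 52.1390; b·c/n = 248·55/748 = 18.2353
OR_MH = (31.9442 + 26.3165 + 52.1390) / (10.0964 + 4.5190 + 18.2353) = 110.3997 / 32.8507 = 3.36065

3.36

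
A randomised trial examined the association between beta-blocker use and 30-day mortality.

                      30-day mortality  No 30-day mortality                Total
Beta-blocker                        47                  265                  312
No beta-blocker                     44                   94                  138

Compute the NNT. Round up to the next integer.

Risk in treated group = 47/312 = 0.15064; risk in control = 44/138 = 0.31884.
Absolute risk reduction = 0.31884 − 0.15064 = 0.16820
NNT = 1 / ARR = 1 / 0.16820 = 5.945 → round up → 6

6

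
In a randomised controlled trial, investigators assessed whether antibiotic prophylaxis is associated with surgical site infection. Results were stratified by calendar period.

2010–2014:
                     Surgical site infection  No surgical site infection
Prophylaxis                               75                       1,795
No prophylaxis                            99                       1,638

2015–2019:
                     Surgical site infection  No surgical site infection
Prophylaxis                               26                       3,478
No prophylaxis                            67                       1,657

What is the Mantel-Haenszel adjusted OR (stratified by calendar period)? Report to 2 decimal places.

OR_MH = Σ(aᵢdᵢ/nᵢ) / Σ(bᵢcᵢ/nᵢ), where nᵢ is the stratum total.
Stratum 1 (2010–2014): n = 3607; a·d/n = 75·1638/3607 = 34.0588; b·c/n = 1795·99/3607 = 49.2667
Stratum 2 (2015–2019): n = 5228; a·d/n = 26·1657/5228 = 8.2406; b·c/n = 3478·67/5228 = 44.5727
OR_MH = (34.0588 + 8.2406) / (49.2667 + 44.5727) = 42.2994 / 93.8394 = 0.45076

0.45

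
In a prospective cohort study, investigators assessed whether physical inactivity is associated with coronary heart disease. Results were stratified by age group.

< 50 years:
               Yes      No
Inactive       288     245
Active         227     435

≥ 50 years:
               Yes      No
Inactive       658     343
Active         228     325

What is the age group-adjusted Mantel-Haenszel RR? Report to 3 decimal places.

1.587

RR_MH = Σ(aᵢ·n₀ᵢ/nᵢ) / Σ(cᵢ·n₁ᵢ/nᵢ), with n₁ᵢ = aᵢ+bᵢ (exposed), n₀ᵢ = cᵢ+dᵢ (unexposed), nᵢ = n₁ᵢ+n₀ᵢ.
Stratum 1 (< 50 years): n₁ = 533, n₀ = 662, n = 1195; a·n₀/n = 288·662/1195 = 159.5448; c·n₁/n = 227·533/1195 = 101.2477
Stratum 2 (≥ 50 years): n₁ = 1001, n₀ = 553, n = 1554; a·n₀/n = 658·553/1554 = 234.1532; c·n₁/n = 228·1001/1554 = 146.8649
RR_MH = (159.5448 + 234.1532) / (101.2477 + 146.8649) = 393.6979 / 248.1126 = 1.58677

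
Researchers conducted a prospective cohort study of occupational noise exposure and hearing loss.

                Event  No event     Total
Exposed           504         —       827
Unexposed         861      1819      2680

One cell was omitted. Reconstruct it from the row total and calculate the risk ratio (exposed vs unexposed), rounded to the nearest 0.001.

The missing cell is in the exposed row: 827 − 504 = 323.
So a = 504, b = 323, c = 861, d = 1819.
RR = [a/(a+b)] / [c/(c+d)] = (504/827) / (861/2680) = 0.60943/0.32127 = 1.89695

1.897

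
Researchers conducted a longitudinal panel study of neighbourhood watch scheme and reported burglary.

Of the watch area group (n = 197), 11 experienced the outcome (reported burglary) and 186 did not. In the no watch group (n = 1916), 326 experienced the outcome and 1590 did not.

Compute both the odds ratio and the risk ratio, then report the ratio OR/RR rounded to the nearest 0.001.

0.879

From the description: a = 11, b = 186, c = 326, d = 1590.
OR = (11·1590)/(186·326) = 17490/60636 = 0.28844
Risk in exposed = 11/197 = 0.05584; risk in unexposed = 326/1916 = 0.17015; RR = 0.32817
OR/RR = 0.28844 / 0.32817 = 0.87893
The outcome is not rare, so the OR lies further from 1 than the RR.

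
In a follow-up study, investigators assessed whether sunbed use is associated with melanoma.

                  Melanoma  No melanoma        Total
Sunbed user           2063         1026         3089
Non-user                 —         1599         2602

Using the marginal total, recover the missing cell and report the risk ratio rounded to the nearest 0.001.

1.733

The missing cell is in the unexposed row: 2602 − 1599 = 1003.
So a = 2063, b = 1026, c = 1003, d = 1599.
RR = [a/(a+b)] / [c/(c+d)] = (2063/3089) / (1003/2602) = 0.66785/0.38547 = 1.73256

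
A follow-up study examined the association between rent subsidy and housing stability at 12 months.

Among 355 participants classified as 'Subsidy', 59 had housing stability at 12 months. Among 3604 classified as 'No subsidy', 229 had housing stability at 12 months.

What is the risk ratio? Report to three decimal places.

2.616

From the description: a = 59, b = 296, c = 229, d = 3375.
Risk in exposed = 59/355 = 0.16620; risk in unexposed = 229/3604 = 0.06354.
RR = 0.16620 / 0.06354 = 2.61561
The risk among the exposed is 2.62 times that among the unexposed.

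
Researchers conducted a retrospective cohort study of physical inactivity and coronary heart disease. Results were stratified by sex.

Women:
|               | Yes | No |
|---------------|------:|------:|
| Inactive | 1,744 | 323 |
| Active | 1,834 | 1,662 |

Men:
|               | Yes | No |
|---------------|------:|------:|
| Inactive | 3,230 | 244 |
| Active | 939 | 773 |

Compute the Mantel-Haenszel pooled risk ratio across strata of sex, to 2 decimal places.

RR_MH = Σ(aᵢ·n₀ᵢ/nᵢ) / Σ(cᵢ·n₁ᵢ/nᵢ), with n₁ᵢ = aᵢ+bᵢ (exposed), n₀ᵢ = cᵢ+dᵢ (unexposed), nᵢ = n₁ᵢ+n₀ᵢ.
Stratum 1 (Women): n₁ = 2067, n₀ = 3496, n = 5563; a·n₀/n = 1744·3496/5563 = 1095.9957; c·n₁/n = 1834·2067/5563 = 681.4449
Stratum 2 (Men): n₁ = 3474, n₀ = 1712, n = 5186; a·n₀/n = 3230·1712/5186 = 1066.2862; c·n₁/n = 939·3474/5186 = 629.0177
RR_MH = (1095.9957 + 1066.2862) / (681.4449 + 629.0177) = 2162.2818 / 1310.4626 = 1.65001

1.65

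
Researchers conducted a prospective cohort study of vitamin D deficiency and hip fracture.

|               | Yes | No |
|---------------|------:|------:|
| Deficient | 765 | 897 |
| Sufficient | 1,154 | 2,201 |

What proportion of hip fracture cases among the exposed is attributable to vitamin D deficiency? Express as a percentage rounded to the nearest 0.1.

Cells: a = 765, b = 897, c = 1154, d = 2201.
Risk in exposed = 765/1662 = 0.46029; risk in unexposed = 1154/3355 = 0.34396.
RR = 0.46029/0.34396 = 1.33819
AR% = (RR − 1)/RR × 100 = (1.33819 − 1)/1.33819 × 100 = 25.2721%

25.3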